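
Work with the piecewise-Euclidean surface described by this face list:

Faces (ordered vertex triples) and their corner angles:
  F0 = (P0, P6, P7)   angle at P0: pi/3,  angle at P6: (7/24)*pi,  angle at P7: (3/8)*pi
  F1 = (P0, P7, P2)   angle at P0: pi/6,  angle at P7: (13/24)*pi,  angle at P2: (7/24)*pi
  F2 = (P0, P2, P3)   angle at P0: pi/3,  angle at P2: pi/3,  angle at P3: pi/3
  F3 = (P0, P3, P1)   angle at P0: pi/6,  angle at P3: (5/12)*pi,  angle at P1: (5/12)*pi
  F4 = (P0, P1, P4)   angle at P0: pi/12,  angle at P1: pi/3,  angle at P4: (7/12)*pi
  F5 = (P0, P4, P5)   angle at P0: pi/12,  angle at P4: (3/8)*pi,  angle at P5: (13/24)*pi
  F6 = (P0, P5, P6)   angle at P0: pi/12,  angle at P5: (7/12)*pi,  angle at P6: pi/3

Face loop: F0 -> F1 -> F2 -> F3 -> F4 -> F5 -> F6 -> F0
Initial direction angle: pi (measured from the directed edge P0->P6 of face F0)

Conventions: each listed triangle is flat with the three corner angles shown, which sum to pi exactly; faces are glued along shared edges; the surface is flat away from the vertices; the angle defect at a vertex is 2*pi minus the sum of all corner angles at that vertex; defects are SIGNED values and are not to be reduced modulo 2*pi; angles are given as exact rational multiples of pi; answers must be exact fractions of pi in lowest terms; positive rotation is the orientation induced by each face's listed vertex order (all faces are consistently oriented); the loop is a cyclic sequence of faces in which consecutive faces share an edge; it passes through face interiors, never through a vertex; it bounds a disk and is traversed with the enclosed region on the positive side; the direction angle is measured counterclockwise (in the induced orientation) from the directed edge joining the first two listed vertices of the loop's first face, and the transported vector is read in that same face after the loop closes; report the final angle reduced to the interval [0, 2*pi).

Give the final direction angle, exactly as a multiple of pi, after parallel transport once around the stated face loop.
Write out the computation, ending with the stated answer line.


enclosed vertex P0: corner angles sum to (5/4)*pi, defect = 2*pi - (5/4)*pi = (3/4)*pi
summing the enclosed defects onto the initial angle, mod 2*pi in the induced orientation:
final angle = pi + (3/4)*pi = (7/4)*pi (mod 2*pi)

Answer: final direction angle = (7/4)*pi


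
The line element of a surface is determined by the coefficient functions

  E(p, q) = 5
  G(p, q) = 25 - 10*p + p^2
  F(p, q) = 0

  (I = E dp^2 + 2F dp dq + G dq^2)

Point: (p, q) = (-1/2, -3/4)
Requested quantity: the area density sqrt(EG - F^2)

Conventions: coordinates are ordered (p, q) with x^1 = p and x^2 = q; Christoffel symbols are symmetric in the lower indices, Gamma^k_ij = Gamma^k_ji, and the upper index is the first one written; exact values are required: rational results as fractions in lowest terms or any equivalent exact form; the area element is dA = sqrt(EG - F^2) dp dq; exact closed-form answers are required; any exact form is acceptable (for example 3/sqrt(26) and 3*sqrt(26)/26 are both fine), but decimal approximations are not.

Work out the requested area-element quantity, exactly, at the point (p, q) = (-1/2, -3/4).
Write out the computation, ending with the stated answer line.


E = 5, F = 0, G = 121/4; EG - F^2 = 605/4

Answer: sqrt(EG - F^2) = 11*sqrt(5)/2


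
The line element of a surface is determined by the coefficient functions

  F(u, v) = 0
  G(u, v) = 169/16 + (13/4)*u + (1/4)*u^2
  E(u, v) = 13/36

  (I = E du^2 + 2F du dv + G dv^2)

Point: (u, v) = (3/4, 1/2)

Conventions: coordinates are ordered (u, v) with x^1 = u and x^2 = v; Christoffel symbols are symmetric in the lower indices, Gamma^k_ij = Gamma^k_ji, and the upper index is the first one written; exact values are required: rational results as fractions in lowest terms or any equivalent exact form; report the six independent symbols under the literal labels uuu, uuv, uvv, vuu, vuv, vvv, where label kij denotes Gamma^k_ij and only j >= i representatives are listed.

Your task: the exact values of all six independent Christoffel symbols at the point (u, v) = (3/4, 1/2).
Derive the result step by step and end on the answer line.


E = 13/36, F = 0, G = 841/64 at the point
E_u = 0, E_v = 0, F_u = 0, F_v = 0, G_u = 29/8, G_v = 0
EG - F^2 = 10933/2304;  g^inv = (2304/10933) * [[841/64, 0], [0, 13/36]]
first-kind symbols [ij,l] = (1/2)(d_i g_jl + d_j g_il - d_l g_ij): [uu,u] = E_u/2 = 0, [uu,v] = F_u - E_v/2 = 0, [uv,u] = E_v/2 = 0, [uv,v] = G_u/2 = 29/16, [vv,u] = F_v - G_u/2 = -29/16, [vv,v] = G_v/2 = 0
Gamma^u_ij = (G*[ij,u] - F*[ij,v])/(EG - F^2), Gamma^v_ij = (E*[ij,v] - F*[ij,u])/(EG - F^2)

Answer: Gamma_uuu = 0, Gamma_uuv = 0, Gamma_uvv = -261/52, Gamma_vuu = 0, Gamma_vuv = 4/29, Gamma_vvv = 0


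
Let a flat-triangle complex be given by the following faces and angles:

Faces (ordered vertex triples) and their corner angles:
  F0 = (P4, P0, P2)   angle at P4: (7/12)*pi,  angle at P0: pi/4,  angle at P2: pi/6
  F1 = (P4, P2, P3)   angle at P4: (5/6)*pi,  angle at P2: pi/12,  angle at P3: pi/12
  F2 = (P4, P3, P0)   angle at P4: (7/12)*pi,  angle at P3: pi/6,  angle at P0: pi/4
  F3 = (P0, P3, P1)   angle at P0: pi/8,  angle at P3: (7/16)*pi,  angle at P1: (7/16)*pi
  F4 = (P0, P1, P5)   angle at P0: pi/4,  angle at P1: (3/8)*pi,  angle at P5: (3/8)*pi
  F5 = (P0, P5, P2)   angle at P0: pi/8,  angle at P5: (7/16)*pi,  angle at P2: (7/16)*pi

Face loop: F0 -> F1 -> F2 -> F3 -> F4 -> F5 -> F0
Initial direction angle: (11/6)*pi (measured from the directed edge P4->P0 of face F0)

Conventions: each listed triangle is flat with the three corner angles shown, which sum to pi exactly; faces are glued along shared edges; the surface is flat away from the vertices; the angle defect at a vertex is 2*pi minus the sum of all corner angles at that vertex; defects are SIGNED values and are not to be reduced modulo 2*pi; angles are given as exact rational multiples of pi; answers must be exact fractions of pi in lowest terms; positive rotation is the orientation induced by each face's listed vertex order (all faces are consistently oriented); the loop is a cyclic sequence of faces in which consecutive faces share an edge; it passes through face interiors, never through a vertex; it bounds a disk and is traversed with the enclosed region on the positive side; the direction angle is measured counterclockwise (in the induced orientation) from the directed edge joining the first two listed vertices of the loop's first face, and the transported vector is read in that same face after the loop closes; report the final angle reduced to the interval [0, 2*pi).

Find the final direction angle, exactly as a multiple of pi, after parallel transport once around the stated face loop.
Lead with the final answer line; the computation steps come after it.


Answer: final direction angle = (5/6)*pi

enclosed vertex P0: corner angles sum to pi, defect = 2*pi - pi = pi
enclosed vertex P4: corner angles sum to 2*pi, defect = 2*pi - 2*pi = 0
by Gauss-Bonnet the loop rotates the vector by the enclosed defect sum (positive orientation, mod 2*pi)
final angle = (11/6)*pi + pi = (5/6)*pi (mod 2*pi)


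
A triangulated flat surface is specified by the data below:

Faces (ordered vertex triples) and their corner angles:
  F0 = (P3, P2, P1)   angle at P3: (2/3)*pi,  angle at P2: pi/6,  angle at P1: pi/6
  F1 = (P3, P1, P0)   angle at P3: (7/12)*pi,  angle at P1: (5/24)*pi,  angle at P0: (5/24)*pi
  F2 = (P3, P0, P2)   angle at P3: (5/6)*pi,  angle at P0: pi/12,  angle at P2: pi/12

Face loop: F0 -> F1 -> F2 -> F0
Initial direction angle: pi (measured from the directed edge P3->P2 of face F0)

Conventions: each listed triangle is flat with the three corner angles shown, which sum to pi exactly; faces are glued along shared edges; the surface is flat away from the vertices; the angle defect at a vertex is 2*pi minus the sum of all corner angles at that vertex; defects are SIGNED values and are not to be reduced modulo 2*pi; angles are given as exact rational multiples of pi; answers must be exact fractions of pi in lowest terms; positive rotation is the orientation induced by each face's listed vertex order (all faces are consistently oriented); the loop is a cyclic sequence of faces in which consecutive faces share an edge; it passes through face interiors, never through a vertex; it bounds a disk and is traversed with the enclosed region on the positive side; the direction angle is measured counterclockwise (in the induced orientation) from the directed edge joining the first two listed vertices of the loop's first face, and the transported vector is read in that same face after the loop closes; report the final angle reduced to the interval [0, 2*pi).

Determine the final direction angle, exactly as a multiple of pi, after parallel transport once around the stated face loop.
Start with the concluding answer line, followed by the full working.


Answer: final direction angle = (11/12)*pi

enclosed vertex P3: corner angles sum to (25/12)*pi, defect = 2*pi - (25/12)*pi = -pi/12
final direction = starting direction + enclosed defect total, reduced mod 2*pi (induced orientation)
final angle = pi - pi/12 = (11/12)*pi (mod 2*pi)


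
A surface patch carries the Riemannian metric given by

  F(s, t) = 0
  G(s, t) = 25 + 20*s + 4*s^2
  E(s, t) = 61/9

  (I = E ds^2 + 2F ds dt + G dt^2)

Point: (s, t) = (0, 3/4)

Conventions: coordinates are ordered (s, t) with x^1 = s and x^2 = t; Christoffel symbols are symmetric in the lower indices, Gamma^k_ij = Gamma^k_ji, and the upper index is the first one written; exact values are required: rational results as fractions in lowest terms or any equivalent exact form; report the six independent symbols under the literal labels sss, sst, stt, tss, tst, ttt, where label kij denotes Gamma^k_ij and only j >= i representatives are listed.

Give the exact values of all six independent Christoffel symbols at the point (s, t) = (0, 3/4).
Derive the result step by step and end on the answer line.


E = 61/9, F = 0, G = 25 at the point
E_s = 0, E_t = 0, F_s = 0, F_t = 0, G_s = 20, G_t = 0
EG - F^2 = 1525/9;  g^inv = (9/1525) * [[25, 0], [0, 61/9]]
first-kind symbols [ij,l] = (1/2)(d_i g_jl + d_j g_il - d_l g_ij): [ss,s] = E_s/2 = 0, [ss,t] = F_s - E_t/2 = 0, [st,s] = E_t/2 = 0, [st,t] = G_s/2 = 10, [tt,s] = F_t - G_s/2 = -10, [tt,t] = G_t/2 = 0
Gamma^s_ij = (G*[ij,s] - F*[ij,t])/(EG - F^2), Gamma^t_ij = (E*[ij,t] - F*[ij,s])/(EG - F^2)

Answer: Gamma_sss = 0, Gamma_sst = 0, Gamma_stt = -90/61, Gamma_tss = 0, Gamma_tst = 2/5, Gamma_ttt = 0


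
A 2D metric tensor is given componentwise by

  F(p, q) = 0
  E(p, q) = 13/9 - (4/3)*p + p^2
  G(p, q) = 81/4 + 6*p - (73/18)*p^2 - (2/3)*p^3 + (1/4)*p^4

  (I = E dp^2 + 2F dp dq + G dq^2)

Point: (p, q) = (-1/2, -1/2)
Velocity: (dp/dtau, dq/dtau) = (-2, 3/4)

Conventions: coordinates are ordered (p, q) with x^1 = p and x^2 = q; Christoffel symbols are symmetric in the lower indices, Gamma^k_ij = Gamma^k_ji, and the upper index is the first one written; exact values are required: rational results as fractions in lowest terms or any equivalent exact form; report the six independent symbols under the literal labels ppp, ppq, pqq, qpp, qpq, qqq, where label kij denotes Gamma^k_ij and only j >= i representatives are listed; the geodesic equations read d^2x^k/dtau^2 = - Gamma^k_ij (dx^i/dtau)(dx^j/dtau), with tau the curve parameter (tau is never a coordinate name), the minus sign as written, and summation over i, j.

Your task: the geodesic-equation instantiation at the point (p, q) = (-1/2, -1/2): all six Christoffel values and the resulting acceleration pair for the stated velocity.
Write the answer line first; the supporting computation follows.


Answer: Gamma_ppp = -42/85, Gamma_ppq = 0, Gamma_pqq = -679/340, Gamma_qpp = 0, Gamma_qpq = 28/97, Gamma_qqq = 0; accelerations (d^2p/dtau^2, d^2q/dtau^2) = (16863/5440, 84/97)

E = 85/36, F = 0, G = 9409/576 at the point
E_p = -7/3, E_q = 0, F_p = 0, F_q = 0, G_p = 679/72, G_q = 0
EG - F^2 = 799765/20736;  g^inv = (20736/799765) * [[9409/576, 0], [0, 85/36]]
first-kind symbols [ij,l] = (1/2)(d_i g_jl + d_j g_il - d_l g_ij): [pp,p] = E_p/2 = -7/6, [pp,q] = F_p - E_q/2 = 0, [pq,p] = E_q/2 = 0, [pq,q] = G_p/2 = 679/144, [qq,p] = F_q - G_p/2 = -679/144, [qq,q] = G_q/2 = 0
Gamma^p_ij = (G*[ij,p] - F*[ij,q])/(EG - F^2), Gamma^q_ij = (E*[ij,q] - F*[ij,p])/(EG - F^2)
Gamma_ppp = -42/85, Gamma_ppq = 0, Gamma_pqq = -679/340, Gamma_qpp = 0, Gamma_qpq = 28/97, Gamma_qqq = 0
d^2p/dtau^2 = -(Gamma_ppp*(-2)^2 + 2*Gamma_ppq*(-2)*(3/4) + Gamma_pqq*(3/4)^2) = 16863/5440
d^2q/dtau^2 = -(Gamma_qpp*(-2)^2 + 2*Gamma_qpq*(-2)*(3/4) + Gamma_qqq*(3/4)^2) = 84/97


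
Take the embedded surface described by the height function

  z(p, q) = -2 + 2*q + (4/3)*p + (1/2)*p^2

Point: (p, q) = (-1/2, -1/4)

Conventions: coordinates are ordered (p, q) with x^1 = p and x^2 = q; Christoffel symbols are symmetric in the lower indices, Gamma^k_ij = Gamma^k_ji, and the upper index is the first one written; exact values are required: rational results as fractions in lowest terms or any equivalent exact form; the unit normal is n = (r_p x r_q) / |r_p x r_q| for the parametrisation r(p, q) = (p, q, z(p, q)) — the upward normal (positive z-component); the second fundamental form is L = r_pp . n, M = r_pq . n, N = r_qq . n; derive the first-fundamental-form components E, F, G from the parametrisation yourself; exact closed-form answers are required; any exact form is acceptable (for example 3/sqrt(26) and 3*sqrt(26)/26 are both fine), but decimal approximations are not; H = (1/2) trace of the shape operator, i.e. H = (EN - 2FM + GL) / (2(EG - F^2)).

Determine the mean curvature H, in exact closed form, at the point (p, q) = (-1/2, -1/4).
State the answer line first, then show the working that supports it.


Answer: H = 108*sqrt(205)/8405

z_p = 5/6, z_q = 2, z_pp = 1, z_pq = 0, z_qq = 0
E = 61/36, F = 5/3, G = 5; answer radicand W^2 = 205/36
unnormalised second-form numerators: l = 1, m = 0, n = 0; L = l/sqrt(205/36), and similarly M = m/sqrt(W^2), N = n/sqrt(W^2)
H = (E*n - 2*F*m + G*l) / (2*(EG - F^2)*sqrt(W^2)); E*n - 2*F*m + G*l = 5, EG - F^2 = 205/36, so H = (18/41)/sqrt(205/36)


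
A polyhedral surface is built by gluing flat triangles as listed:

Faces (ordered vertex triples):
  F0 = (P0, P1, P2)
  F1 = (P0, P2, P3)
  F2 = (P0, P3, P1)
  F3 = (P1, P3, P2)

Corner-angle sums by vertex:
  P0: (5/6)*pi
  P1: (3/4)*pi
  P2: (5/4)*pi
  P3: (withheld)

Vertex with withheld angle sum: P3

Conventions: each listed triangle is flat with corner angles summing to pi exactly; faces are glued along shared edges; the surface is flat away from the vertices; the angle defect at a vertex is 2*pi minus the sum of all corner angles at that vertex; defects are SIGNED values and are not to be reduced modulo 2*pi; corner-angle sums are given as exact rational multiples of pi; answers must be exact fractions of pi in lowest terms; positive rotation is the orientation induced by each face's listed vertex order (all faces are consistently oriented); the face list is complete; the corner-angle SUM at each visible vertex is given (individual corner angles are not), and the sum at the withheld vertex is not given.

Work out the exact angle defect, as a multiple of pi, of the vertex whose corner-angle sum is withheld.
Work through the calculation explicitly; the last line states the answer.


V = 4, E = 6, F = 4; chi = V - E + F = 2
Gauss-Bonnet: total defect = 2*pi*chi = 4*pi; visible defects sum to (19/6)*pi

Answer: defect(P3) = (5/6)*pi


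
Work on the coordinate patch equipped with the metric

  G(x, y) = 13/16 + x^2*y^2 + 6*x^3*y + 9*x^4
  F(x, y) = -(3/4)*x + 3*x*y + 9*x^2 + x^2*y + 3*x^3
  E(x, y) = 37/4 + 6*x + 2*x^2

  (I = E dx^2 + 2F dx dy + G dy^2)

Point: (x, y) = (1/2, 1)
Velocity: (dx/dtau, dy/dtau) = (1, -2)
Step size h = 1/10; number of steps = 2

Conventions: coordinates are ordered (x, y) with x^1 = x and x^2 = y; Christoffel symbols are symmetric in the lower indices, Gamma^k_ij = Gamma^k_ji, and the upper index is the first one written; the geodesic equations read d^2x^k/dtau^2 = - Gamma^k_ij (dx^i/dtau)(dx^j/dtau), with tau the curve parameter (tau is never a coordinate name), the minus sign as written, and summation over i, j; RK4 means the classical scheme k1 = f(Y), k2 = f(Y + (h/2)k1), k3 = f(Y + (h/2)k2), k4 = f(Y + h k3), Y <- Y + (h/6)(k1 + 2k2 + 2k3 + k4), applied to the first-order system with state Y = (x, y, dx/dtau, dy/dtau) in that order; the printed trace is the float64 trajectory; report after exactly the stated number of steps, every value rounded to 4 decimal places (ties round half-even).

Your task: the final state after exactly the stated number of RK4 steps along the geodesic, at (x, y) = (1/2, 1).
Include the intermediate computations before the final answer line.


f(Y) = (dx/dtau, dy/dtau, -Gamma^x_ij Y'^i Y'^j, -Gamma^y_ij Y'^i Y'^j) with the Gammas evaluated at the stage position; h = 0.100000; intermediate values shown to 6 dp
step 0: x = 0.5000, y = 1.0000, dx/dtau = 1.0000, dy/dtau = -2.0000
step 1:
  k1: at (x, y) = (0.500000, 1.000000), (dx/dtau, dy/dtau) = (1.000000, -2.000000); Gamma_xxx = -3.396061, Gamma_xxy = -1.400438, Gamma_xyy = -0.715536, Gamma_yxx = 11.824945, Gamma_yxy = 4.463895, Gamma_yyy = 1.468271; k1 = (1.000000, -2.000000, 0.656455, 0.157549)
  k2: at (x, y) = (0.550000, 0.900000), (dx/dtau, dy/dtau) = (1.032823, -1.992123); Gamma_xxx = -3.797471, Gamma_xxy = -1.711887, Gamma_xyy = -0.920794, Gamma_yxx = 11.837778, Gamma_yxy = 4.931673, Gamma_yyy = 1.790269; k2 = (1.032823, -1.992123, 0.660620, 0.561525)
  k3: at (x, y) = (0.551641, 0.900394), (dx/dtau, dy/dtau) = (1.033031, -1.971924); Gamma_xxx = -3.817995, Gamma_xxy = -1.728163, Gamma_xyy = -0.932085, Gamma_yxx = 11.840548, Gamma_yxy = 4.955062, Gamma_yyy = 1.806885; k3 = (1.033031, -1.971924, 0.658046, 0.525782)
  k4: at (x, y) = (0.603303, 0.802808), (dx/dtau, dy/dtau) = (1.065805, -1.947422); Gamma_xxx = -4.212246, Gamma_xxy = -2.081255, Gamma_xyy = -1.187296, Gamma_yxx = 11.762123, Gamma_yxy = 5.414002, Gamma_yyy = 2.170782; k4 = (1.065805, -1.947422, 0.648032, 0.880648)
  Y <- Y + (h/6)(k1 + 2k2 + 2k3 + k4): x = 0.6033, y = 0.8021, dx/dtau = 1.0657, dy/dtau = -1.9465
step 2:
  k1: at (x, y) = (0.603292, 0.802075), (dx/dtau, dy/dtau) = (1.065697, -1.946453); Gamma_xxx = -4.210561, Gamma_xxy = -2.079850, Gamma_xyy = -1.186231, Gamma_yxx = 11.761668, Gamma_yxy = 5.412152, Gamma_yyy = 2.169376; k1 = (1.065697, -1.946453, 0.647639, 0.876254)
  k2: at (x, y) = (0.656577, 0.704752), (dx/dtau, dy/dtau) = (1.098079, -1.902640); Gamma_xxx = -4.583919, Gamma_xxy = -2.466963, Gamma_xyy = -1.492712, Gamma_yxx = 11.592216, Gamma_yxy = 5.847135, Gamma_yyy = 2.567355; k2 = (1.098079, -1.902640, 0.622659, 1.160688)
  k3: at (x, y) = (0.658196, 0.706943), (dx/dtau, dy/dtau) = (1.096830, -1.888419); Gamma_xxx = -4.605263, Gamma_xxy = -2.489047, Gamma_xyy = -1.510962, Gamma_yxx = 11.586894, Gamma_yxy = 5.871236, Gamma_yyy = 2.589735; k3 = (1.096830, -1.888419, 0.617579, 1.147108)
  k4: at (x, y) = (0.712975, 0.613233), (dx/dtau, dy/dtau) = (1.127455, -1.831742); Gamma_xxx = -4.951951, Gamma_xxy = -2.912879, Gamma_xyy = -1.881563, Gamma_yxx = 11.324304, Gamma_yxy = 6.275632, Gamma_yyy = 3.024216; k4 = (1.127455, -1.831742, 0.576471, 1.378924)
  Y <- Y + (h/6)(k1 + 2k2 + 2k3 + k4): x = 0.7130, y = 0.6127, dx/dtau = 1.1274, dy/dtau = -1.8319

Answer: x = 0.7130, y = 0.6127, dx/dtau = 1.1274, dy/dtau = -1.8319


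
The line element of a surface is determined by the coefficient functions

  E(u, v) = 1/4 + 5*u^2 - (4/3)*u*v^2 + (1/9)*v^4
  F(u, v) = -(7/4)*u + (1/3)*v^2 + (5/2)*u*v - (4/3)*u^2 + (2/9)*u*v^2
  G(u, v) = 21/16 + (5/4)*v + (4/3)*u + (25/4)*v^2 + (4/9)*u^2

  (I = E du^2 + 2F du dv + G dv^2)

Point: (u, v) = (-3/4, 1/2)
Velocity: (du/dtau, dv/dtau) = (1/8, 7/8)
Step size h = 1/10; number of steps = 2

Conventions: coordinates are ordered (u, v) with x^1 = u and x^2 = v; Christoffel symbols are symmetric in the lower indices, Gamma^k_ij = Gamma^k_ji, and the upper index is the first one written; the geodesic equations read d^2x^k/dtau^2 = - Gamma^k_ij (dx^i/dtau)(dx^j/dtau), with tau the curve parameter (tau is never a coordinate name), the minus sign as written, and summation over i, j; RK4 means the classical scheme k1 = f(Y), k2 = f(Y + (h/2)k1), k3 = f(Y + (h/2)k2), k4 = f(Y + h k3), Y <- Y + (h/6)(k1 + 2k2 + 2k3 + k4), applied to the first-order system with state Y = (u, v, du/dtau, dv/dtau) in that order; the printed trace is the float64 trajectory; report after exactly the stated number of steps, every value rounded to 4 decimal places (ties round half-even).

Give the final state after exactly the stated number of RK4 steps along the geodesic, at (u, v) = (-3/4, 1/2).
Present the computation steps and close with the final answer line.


f(Y) = (du/dtau, dv/dtau, -Gamma^u_ij Y'^i Y'^j, -Gamma^v_ij Y'^i Y'^j) with the Gammas evaluated at the stage position; h = 0.100000; intermediate values shown to 6 dp
step 0: u = -0.7500, v = 0.5000, du/dtau = 0.1250, dv/dtau = 0.8750
step 1:
  k1: at (u, v) = (-0.750000, 0.500000), (du/dtau, dv/dtau) = (0.125000, 0.875000); Gamma_uuu = -1.156463, Gamma_uuv = 0.173277, Gamma_uvv = -0.484020, Gamma_vuu = 0.233560, Gamma_vuv = 0.142215, Gamma_vvv = 1.304967; k1 = (0.125000, 0.875000, 0.350743, -1.033875)
  k2: at (u, v) = (-0.743750, 0.543750), (du/dtau, dv/dtau) = (0.142537, 0.823306); Gamma_uuu = -1.155773, Gamma_uuv = 0.189155, Gamma_uvv = -0.457836, Gamma_vuu = 0.201739, Gamma_vuv = 0.132913, Gamma_vvv = 1.241495; k2 = (0.142537, 0.823306, 0.289422, -0.876820)
  k3: at (u, v) = (-0.742873, 0.541165), (du/dtau, dv/dtau) = (0.139471, 0.831159); Gamma_uuu = -1.157499, Gamma_uuv = 0.188431, Gamma_uvv = -0.460616, Gamma_vuu = 0.203156, Gamma_vuv = 0.133464, Gamma_vvv = 1.244891; k3 = (0.139471, 0.831159, 0.297034, -0.894897)
  k4: at (u, v) = (-0.736053, 0.583116), (du/dtau, dv/dtau) = (0.154703, 0.785510); Gamma_uuu = -1.157793, Gamma_uuv = 0.203574, Gamma_uvv = -0.437844, Gamma_vuu = 0.177858, Gamma_vuv = 0.125820, Gamma_vvv = 1.188768; k4 = (0.154703, 0.785510, 0.248394, -0.768338)
  Y <- Y + (h/6)(k1 + 2k2 + 2k3 + k4): u = -0.7359, v = 0.5828, du/dtau = 0.1545, dv/dtau = 0.7859
step 2:
  k1: at (u, v) = (-0.735938, 0.582824), (du/dtau, dv/dtau) = (0.154534, 0.785906); Gamma_uuu = -1.158010, Gamma_uuv = 0.203499, Gamma_uvv = -0.438157, Gamma_vuu = 0.177989, Gamma_vuv = 0.125873, Gamma_vvv = 1.189120; k1 = (0.154534, 0.785906, 0.248851, -0.769282)
  k2: at (u, v) = (-0.728211, 0.622119), (du/dtau, dv/dtau) = (0.166977, 0.747442); Gamma_uuu = -1.159768, Gamma_uuv = 0.217755, Gamma_uvv = -0.419310, Gamma_vuu = 0.158208, Gamma_vuv = 0.119680, Gamma_vvv = 1.140498; k2 = (0.166977, 0.747442, 0.212238, -0.671445)
  k3: at (u, v) = (-0.727589, 0.620196), (du/dtau, dv/dtau) = (0.165146, 0.752334); Gamma_uuu = -1.161029, Gamma_uuv = 0.217259, Gamma_uvv = -0.421152, Gamma_vuu = 0.158962, Gamma_vuv = 0.119982, Gamma_vvv = 1.142661; k3 = (0.165146, 0.752334, 0.216053, -0.680903)
  k4: at (u, v) = (-0.719423, 0.658057), (du/dtau, dv/dtau) = (0.176139, 0.717816); Gamma_uuu = -1.163296, Gamma_uuv = 0.231035, Gamma_uvv = -0.404454, Gamma_vuu = 0.142895, Gamma_vuv = 0.114673, Gamma_vvv = 1.099035; k4 = (0.176139, 0.717816, 0.186068, -0.599719)
  Y <- Y + (h/6)(k1 + 2k2 + 2k3 + k4): u = -0.7194, v = 0.6579, du/dtau = 0.1761, dv/dtau = 0.7180

Answer: u = -0.7194, v = 0.6579, du/dtau = 0.1761, dv/dtau = 0.7180


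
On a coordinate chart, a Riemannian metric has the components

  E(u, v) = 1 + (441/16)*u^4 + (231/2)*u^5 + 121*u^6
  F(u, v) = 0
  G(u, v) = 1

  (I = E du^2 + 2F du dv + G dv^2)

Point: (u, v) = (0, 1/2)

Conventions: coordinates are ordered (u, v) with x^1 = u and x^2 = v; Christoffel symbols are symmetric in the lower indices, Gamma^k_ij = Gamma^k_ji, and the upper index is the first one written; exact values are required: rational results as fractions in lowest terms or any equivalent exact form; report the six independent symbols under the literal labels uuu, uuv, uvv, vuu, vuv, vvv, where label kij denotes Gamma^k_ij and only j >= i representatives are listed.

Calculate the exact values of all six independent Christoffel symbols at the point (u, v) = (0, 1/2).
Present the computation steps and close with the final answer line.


E = 1, F = 0, G = 1 at the point
E_u = 0, E_v = 0, F_u = 0, F_v = 0, G_u = 0, G_v = 0
EG - F^2 = 1;  g^inv = (1) * [[1, 0], [0, 1]]
first-kind symbols [ij,l] = (1/2)(d_i g_jl + d_j g_il - d_l g_ij): [uu,u] = E_u/2 = 0, [uu,v] = F_u - E_v/2 = 0, [uv,u] = E_v/2 = 0, [uv,v] = G_u/2 = 0, [vv,u] = F_v - G_u/2 = 0, [vv,v] = G_v/2 = 0
Gamma^u_ij = (G*[ij,u] - F*[ij,v])/(EG - F^2), Gamma^v_ij = (E*[ij,v] - F*[ij,u])/(EG - F^2)

Answer: Gamma_uuu = 0, Gamma_uuv = 0, Gamma_uvv = 0, Gamma_vuu = 0, Gamma_vuv = 0, Gamma_vvv = 0


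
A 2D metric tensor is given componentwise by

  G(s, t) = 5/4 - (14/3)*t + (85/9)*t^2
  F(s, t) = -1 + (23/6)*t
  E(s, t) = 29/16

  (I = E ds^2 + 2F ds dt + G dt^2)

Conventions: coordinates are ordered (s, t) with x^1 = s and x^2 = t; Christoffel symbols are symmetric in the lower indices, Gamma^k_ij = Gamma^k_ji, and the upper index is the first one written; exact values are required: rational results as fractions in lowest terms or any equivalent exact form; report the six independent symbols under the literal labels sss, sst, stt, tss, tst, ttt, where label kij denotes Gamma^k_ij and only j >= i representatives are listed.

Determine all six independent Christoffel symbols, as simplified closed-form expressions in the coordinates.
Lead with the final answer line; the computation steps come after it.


Answer: Gamma_sss = 0, Gamma_sst = 0, Gamma_stt = (288*t + 1416)/(1396*t^2 - 456*t + 729), Gamma_tss = 0, Gamma_tst = 0, Gamma_ttt = (1396*t - 228)/(1396*t^2 - 456*t + 729)

E = 29/16; F = -1 + (23/6)*t; G = 5/4 - (14/3)*t + (85/9)*t^2
Gamma^k_ij = (1/2) g^{kl} (d_i g_jl + d_j g_il - d_l g_ij), with g^inv = (1/(EG-F^2)) [[G, -F], [-F, E]]
first partials: E_s = 0, E_t = 0, F_s = 0, F_t = 23/6, G_s = 0, G_t = -14/3 + (170/9)*t
D = EG - F^2 = 81/64 - (19/24)*t + (349/144)*t^2
expanded: Gamma^s_ss = (G E_s - 2F F_s + F E_t)/(2D), Gamma^s_st = (G E_t - F G_s)/(2D), Gamma^s_tt = (2G F_t - G G_s - F G_t)/(2D), Gamma^t_ss = (2E F_s - E E_t - F E_s)/(2D), Gamma^t_st = (E G_s - F E_t)/(2D), Gamma^t_tt = (E G_t - 2F F_t + F G_s)/(2D); substitute and cancel common factors


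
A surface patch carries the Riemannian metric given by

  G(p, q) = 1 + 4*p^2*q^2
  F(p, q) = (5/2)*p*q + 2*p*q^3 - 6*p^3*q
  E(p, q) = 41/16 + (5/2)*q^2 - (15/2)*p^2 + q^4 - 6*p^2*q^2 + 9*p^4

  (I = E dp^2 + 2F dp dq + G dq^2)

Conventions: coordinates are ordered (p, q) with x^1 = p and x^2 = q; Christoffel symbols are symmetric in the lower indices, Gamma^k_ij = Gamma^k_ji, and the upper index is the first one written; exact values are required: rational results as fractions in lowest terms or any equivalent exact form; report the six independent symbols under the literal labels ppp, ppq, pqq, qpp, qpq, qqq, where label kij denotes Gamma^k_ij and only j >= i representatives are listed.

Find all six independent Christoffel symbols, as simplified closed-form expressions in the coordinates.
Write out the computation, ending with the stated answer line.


E = 41/16 + (5/2)*q^2 - (15/2)*p^2 + q^4 - 6*p^2*q^2 + 9*p^4; F = (5/2)*p*q + 2*p*q^3 - 6*p^3*q; G = 1 + 4*p^2*q^2
Gamma^k_ij = (1/2) g^{kl} (d_i g_jl + d_j g_il - d_l g_ij), with g^inv = (1/(EG-F^2)) [[G, -F], [-F, E]]
first partials: E_p = -15*p - 12*p*q^2 + 36*p^3, E_q = 5*q + 4*q^3 - 12*p^2*q, F_p = (5/2)*q + 2*q^3 - 18*p^2*q, F_q = (5/2)*p + 6*p*q^2 - 6*p^3, G_p = 8*p*q^2, G_q = 8*p^2*q
D = EG - F^2 = 41/16 + (5/2)*q^2 - (15/2)*p^2 + q^4 - 2*p^2*q^2 + 9*p^4
expanded: Gamma^p_pp = (G E_p - 2F F_p + F E_q)/(2D), Gamma^p_pq = (G E_q - F G_p)/(2D), Gamma^p_qq = (2G F_q - G G_p - F G_q)/(2D), Gamma^q_pp = (2E F_p - E E_q - F E_p)/(2D), Gamma^q_pq = (E G_p - F E_q)/(2D), Gamma^q_qq = (E G_q - 2F F_q + F G_p)/(2D); substitute and cancel common factors

Answer: Gamma_ppp = (288*p^3 - 96*p*q^2 - 120*p)/(144*p^4 - 32*p^2*q^2 - 120*p^2 + 16*q^4 + 40*q^2 + 41), Gamma_ppq = (-96*p^2*q + 32*q^3 + 40*q)/(144*p^4 - 32*p^2*q^2 - 120*p^2 + 16*q^4 + 40*q^2 + 41), Gamma_pqq = (-96*p^3 + 32*p*q^2 + 40*p)/(144*p^4 - 32*p^2*q^2 - 120*p^2 + 16*q^4 + 40*q^2 + 41), Gamma_qpp = -192*p^2*q/(144*p^4 - 32*p^2*q^2 - 120*p^2 + 16*q^4 + 40*q^2 + 41), Gamma_qpq = 64*p*q^2/(144*p^4 - 32*p^2*q^2 - 120*p^2 + 16*q^4 + 40*q^2 + 41), Gamma_qqq = 64*p^2*q/(144*p^4 - 32*p^2*q^2 - 120*p^2 + 16*q^4 + 40*q^2 + 41)


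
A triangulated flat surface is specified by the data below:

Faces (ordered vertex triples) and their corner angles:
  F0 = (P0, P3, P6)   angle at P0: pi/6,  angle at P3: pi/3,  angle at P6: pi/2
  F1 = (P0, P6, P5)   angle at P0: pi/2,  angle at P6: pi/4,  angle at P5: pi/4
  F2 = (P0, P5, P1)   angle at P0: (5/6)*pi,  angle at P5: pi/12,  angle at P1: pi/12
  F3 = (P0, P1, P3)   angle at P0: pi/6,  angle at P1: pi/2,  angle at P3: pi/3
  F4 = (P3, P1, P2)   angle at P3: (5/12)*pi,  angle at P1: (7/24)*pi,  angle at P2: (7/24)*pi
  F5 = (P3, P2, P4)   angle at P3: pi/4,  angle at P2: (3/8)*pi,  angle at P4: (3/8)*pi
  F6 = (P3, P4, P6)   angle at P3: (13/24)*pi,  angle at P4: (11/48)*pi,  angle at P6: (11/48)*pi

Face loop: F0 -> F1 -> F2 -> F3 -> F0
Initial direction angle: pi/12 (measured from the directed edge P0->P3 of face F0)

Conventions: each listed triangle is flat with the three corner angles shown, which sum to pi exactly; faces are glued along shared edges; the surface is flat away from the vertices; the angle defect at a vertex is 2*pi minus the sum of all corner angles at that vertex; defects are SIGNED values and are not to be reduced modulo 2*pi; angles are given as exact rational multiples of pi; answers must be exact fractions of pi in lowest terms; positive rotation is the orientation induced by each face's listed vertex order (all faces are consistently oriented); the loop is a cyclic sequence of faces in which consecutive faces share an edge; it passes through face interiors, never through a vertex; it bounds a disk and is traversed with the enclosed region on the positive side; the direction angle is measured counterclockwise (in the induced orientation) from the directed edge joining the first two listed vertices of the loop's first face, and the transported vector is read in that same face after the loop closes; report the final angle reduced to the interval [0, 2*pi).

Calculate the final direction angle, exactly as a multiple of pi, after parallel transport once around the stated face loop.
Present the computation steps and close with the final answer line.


enclosed vertex P0: corner angles sum to (5/3)*pi, defect = 2*pi - (5/3)*pi = pi/3
summing the enclosed defects onto the initial angle, mod 2*pi in the induced orientation:
final angle = pi/12 + pi/3 = (5/12)*pi (mod 2*pi)

Answer: final direction angle = (5/12)*pi


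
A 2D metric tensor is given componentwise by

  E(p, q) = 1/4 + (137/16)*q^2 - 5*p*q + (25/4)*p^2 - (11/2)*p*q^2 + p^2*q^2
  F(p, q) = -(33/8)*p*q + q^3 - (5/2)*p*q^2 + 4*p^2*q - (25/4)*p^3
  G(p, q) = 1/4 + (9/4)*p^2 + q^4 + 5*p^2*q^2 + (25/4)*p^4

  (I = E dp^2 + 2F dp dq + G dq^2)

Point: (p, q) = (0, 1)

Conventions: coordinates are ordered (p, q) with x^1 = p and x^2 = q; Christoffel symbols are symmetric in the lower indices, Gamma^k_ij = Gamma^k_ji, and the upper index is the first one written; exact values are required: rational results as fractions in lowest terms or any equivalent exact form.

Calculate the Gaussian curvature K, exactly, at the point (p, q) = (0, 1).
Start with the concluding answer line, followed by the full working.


Answer: K = 299768/410881

E = 141/16, F = 1, G = 5/4, EG - F^2 = 641/64 at the point
E_p = -21/2, E_q = 137/8, F_p = -53/8, F_q = 3, G_p = 0, G_q = 4
E_qq = 137/8, F_pq = -73/8, G_pp = 29/2
By Brioschi, K is (det M1 - det M2) divided by (EG - F^2) squared.
M1 = [[-E_qq/2 + F_pq - G_pp/2, E_p/2, F_p - E_q/2], [F_q - G_p/2, E, F], [G_q/2, F, G]] = [[-399/16, -21/4, -243/16], [3, 141/16, 1], [2, 1, 5/4]]; det M1 = -18903/1024
M2 = [[0, E_q/2, G_p/2], [E_q/2, E, F], [G_p/2, F, G]] = [[0, 137/16, 0], [137/16, 141/16, 1], [0, 1, 5/4]]; det M2 = -93845/1024
det M1 - det M2 = 37471/512; K = 37471/512 / (641/64)^2 = 299768/410881


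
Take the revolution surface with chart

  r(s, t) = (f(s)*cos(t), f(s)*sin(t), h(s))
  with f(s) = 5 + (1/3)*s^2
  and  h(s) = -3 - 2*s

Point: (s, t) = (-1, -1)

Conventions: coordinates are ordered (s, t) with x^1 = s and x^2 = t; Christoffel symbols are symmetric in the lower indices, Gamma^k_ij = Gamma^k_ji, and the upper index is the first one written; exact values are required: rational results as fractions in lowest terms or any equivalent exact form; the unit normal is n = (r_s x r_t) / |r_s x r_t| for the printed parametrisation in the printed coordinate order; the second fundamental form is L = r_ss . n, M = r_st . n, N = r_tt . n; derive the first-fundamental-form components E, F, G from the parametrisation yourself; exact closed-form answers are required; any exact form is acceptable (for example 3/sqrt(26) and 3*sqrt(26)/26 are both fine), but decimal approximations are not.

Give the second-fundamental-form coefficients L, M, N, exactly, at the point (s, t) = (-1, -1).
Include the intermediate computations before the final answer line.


f = 16/3, f' = -2/3, f'' = 2/3, h' = -2, h'' = 0
E = 40/9, F = 0, G = 256/9; answer radicand W^2 = 40/9
unnormalised second-form numerators: l = 4/3, m = 0, n = -32/3; L = l/sqrt(40/9), and similarly M = m/sqrt(W^2), N = n/sqrt(W^2)

Answer: L = sqrt(10)/5, M = 0, N = -8*sqrt(10)/5


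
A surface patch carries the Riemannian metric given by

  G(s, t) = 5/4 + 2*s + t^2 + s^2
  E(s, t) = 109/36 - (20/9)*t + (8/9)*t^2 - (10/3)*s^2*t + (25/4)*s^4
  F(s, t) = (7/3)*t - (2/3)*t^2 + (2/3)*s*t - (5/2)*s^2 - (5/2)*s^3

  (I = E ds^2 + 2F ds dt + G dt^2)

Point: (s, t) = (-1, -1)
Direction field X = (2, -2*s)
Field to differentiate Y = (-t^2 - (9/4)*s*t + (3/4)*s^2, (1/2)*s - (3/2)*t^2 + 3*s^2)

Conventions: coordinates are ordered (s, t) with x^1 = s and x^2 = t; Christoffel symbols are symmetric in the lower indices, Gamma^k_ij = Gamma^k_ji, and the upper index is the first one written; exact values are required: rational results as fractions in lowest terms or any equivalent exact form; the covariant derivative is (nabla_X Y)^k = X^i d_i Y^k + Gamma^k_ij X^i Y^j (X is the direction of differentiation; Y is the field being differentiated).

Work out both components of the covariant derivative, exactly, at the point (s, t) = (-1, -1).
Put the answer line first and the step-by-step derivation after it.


Answer: (nabla_X Y)^s = 6043/341, (nabla_X Y)^t = 5947/1023

E = 283/18, F = -7/3, G = 5/4 at the point
E_s = -95/3, E_t = -22/3, F_s = -19/6, F_t = 3, G_s = 0, G_t = -2
EG - F^2 = 341/24;  g^inv = (24/341) * [[5/4, 7/3], [7/3, 283/18]]
first-kind symbols [ij,l] = (1/2)(d_i g_jl + d_j g_il - d_l g_ij): [ss,s] = E_s/2 = -95/6, [ss,t] = F_s - E_t/2 = 1/2, [st,s] = E_t/2 = -11/3, [st,t] = G_s/2 = 0, [tt,s] = F_t - G_s/2 = 3, [tt,t] = G_t/2 = -1
Gamma^s_ij = (G*[ij,s] - F*[ij,t])/(EG - F^2), Gamma^t_ij = (E*[ij,t] - F*[ij,s])/(EG - F^2)
Gamma_sss = -447/341, Gamma_sst = -10/31, Gamma_stt = 34/341, Gamma_tss = -698/341, Gamma_tst = -56/93, Gamma_ttt = -628/1023
X = (2, 2), Y = (-5/2, 1) at the point


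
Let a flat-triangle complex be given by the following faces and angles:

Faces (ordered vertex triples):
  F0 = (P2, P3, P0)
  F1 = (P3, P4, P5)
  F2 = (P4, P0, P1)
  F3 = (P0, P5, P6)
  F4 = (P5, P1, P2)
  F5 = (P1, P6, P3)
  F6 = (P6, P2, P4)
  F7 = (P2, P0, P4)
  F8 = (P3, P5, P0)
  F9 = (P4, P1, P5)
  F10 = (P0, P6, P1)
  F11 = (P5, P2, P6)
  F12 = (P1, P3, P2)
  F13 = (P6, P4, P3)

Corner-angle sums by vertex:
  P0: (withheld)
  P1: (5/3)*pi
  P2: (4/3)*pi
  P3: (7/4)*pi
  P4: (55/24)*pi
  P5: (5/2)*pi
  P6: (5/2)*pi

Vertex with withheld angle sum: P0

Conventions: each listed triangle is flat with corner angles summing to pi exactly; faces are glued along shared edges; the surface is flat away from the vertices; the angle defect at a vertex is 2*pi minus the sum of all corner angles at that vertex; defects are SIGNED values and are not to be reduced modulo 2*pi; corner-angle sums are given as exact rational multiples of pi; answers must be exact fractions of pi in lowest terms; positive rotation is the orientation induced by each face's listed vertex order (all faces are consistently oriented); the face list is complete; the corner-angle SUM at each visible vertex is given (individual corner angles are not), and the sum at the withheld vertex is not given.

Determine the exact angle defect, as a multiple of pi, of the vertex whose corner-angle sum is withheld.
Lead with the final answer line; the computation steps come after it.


Answer: defect(P0) = pi/24

V = 7, E = 21, F = 14; chi = V - E + F = 0
Gauss-Bonnet: total defect = 2*pi*chi = 0; visible defects sum to -pi/24


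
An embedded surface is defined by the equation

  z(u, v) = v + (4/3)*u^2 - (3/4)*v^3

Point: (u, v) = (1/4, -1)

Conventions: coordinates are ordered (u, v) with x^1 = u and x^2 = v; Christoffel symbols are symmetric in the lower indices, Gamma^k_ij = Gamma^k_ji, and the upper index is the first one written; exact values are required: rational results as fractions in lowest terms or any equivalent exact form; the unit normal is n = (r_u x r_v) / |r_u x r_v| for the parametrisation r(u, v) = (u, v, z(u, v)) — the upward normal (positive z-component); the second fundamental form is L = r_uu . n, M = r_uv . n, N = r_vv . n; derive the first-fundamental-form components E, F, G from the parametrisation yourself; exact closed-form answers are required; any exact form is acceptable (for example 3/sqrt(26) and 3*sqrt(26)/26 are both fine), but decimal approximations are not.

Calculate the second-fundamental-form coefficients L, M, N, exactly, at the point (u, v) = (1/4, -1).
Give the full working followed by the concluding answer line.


z_u = 2/3, z_v = -5/4, z_uu = 8/3, z_uv = 0, z_vv = 9/2
E = 13/9, F = -5/6, G = 41/16; answer radicand W^2 = 433/144
unnormalised second-form numerators: l = 8/3, m = 0, n = 9/2; L = l/sqrt(433/144), and similarly M = m/sqrt(W^2), N = n/sqrt(W^2)

Answer: L = 32*sqrt(433)/433, M = 0, N = 54*sqrt(433)/433


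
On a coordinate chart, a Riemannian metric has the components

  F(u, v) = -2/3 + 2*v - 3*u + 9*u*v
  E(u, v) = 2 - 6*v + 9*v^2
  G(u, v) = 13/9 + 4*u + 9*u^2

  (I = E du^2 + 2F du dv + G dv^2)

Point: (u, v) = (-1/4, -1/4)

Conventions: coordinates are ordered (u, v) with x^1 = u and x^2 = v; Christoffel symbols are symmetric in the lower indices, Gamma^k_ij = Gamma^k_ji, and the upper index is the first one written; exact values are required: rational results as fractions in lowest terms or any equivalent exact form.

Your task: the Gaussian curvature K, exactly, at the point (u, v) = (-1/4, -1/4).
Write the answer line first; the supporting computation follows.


Answer: K = -46656/85849

E = 65/16, F = 7/48, G = 145/144, EG - F^2 = 293/72 at the point
E_u = 0, E_v = -21/2, F_u = -21/4, F_v = -1/4, G_u = -1/2, G_v = 0
E_vv = 18, F_uv = 9, G_uu = 18
The intrinsic route: Brioschi's K = (det M1 - det M2)/(EG - F^2)^2.
M1 = [[-E_vv/2 + F_uv - G_uu/2, E_u/2, F_u - E_v/2], [F_v - G_u/2, E, F], [G_v/2, F, G]] = [[-9, 0, 0], [0, 65/16, 7/48], [0, 7/48, 145/144]]; det M1 = -293/8
M2 = [[0, E_v/2, G_u/2], [E_v/2, E, F], [G_u/2, F, G]] = [[0, -21/4, -1/4], [-21/4, 65/16, 7/48], [-1/4, 7/48, 145/144]]; det M2 = -221/8
det M1 - det M2 = -9; K = -9 / (293/72)^2 = -46656/85849


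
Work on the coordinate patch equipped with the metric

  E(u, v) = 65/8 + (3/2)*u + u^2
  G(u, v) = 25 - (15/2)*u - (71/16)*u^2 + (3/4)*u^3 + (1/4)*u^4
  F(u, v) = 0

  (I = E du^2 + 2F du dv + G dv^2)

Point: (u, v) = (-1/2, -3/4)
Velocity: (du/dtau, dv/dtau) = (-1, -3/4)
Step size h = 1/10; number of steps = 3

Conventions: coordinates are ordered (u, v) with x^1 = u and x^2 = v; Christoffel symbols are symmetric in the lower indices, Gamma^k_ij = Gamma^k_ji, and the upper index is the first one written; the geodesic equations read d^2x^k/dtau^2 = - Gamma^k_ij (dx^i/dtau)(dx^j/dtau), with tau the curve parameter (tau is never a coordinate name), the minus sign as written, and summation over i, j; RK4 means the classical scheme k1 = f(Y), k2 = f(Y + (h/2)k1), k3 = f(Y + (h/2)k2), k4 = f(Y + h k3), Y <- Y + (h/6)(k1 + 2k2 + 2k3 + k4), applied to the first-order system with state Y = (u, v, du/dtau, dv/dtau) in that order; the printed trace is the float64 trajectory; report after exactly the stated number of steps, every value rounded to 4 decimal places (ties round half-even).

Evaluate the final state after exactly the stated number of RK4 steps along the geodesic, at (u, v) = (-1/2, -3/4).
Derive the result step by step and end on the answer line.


f(Y) = (du/dtau, dv/dtau, -Gamma^u_ij Y'^i Y'^j, -Gamma^v_ij Y'^i Y'^j) with the Gammas evaluated at the stage position; h = 0.100000; intermediate values shown to 6 dp
step 0: u = -0.5000, v = -0.7500, du/dtau = -1.0000, dv/dtau = -0.7500
step 1:
  k1: at (u, v) = (-0.500000, -0.750000), (du/dtau, dv/dtau) = (-1.000000, -0.750000); Gamma_uuu = 0.032787, Gamma_uuv = 0.000000, Gamma_uvv = 0.172131, Gamma_vuu = 0.000000, Gamma_vuv = -0.047619, Gamma_vvv = 0.000000; k1 = (-1.000000, -0.750000, -0.129611, 0.071429)
  k2: at (u, v) = (-0.550000, -0.787500), (du/dtau, dv/dtau) = (-1.006481, -0.746429); Gamma_uuu = 0.026307, Gamma_uuv = 0.000000, Gamma_uvv = 0.138408, Gamma_vuu = 0.000000, Gamma_vuv = -0.038014, Gamma_vvv = 0.000000; k2 = (-1.006481, -0.746429, -0.103764, 0.057117)
  k3: at (u, v) = (-0.550324, -0.787321), (du/dtau, dv/dtau) = (-1.005188, -0.747144); Gamma_uuu = 0.026265, Gamma_uuv = 0.000000, Gamma_uvv = 0.138188, Gamma_vuu = 0.000000, Gamma_vuv = -0.037952, Gamma_vvv = 0.000000; k3 = (-1.005188, -0.747144, -0.103678, 0.057005)
  k4: at (u, v) = (-0.600519, -0.824714), (du/dtau, dv/dtau) = (-1.010368, -0.744299); Gamma_uuu = 0.019708, Gamma_uuv = 0.000000, Gamma_uvv = 0.103862, Gamma_vuu = 0.000000, Gamma_vuv = -0.028364, Gamma_vvv = 0.000000; k4 = (-1.010368, -0.744299, -0.077656, 0.042661)
  Y <- Y + (h/6)(k1 + 2k2 + 2k3 + k4): u = -0.6006, v = -0.8247, du/dtau = -1.0104, dv/dtau = -0.7443
step 2:
  k1: at (u, v) = (-0.600562, -0.824691), (du/dtau, dv/dtau) = (-1.010369, -0.744294); Gamma_uuu = 0.019702, Gamma_uuv = 0.000000, Gamma_uvv = 0.103833, Gamma_vuu = 0.000000, Gamma_vuv = -0.028356, Gamma_vvv = 0.000000; k1 = (-1.010369, -0.744294, -0.077633, 0.042648)
  k2: at (u, v) = (-0.651080, -0.861905), (du/dtau, dv/dtau) = (-1.014251, -0.742162); Gamma_uuu = 0.013063, Gamma_uuv = 0.000000, Gamma_uvv = 0.068927, Gamma_vuu = 0.000000, Gamma_vuv = -0.018748, Gamma_vvv = 0.000000; k2 = (-1.014251, -0.742162, -0.051404, 0.028224)
  k3: at (u, v) = (-0.651274, -0.861799), (du/dtau, dv/dtau) = (-1.012939, -0.742883); Gamma_uuu = 0.013038, Gamma_uuv = 0.000000, Gamma_uvv = 0.068793, Gamma_vuu = 0.000000, Gamma_vuv = -0.018711, Gamma_vvv = 0.000000; k3 = (-1.012939, -0.742883, -0.051342, 0.028160)
  k4: at (u, v) = (-0.701856, -0.898979), (du/dtau, dv/dtau) = (-1.015503, -0.741478); Gamma_uuu = 0.006364, Gamma_uuv = 0.000000, Gamma_uvv = 0.033604, Gamma_vuu = 0.000000, Gamma_vuv = -0.009118, Gamma_vvv = 0.000000; k4 = (-1.015503, -0.741478, -0.025038, 0.013731)
  Y <- Y + (h/6)(k1 + 2k2 + 2k3 + k4): u = -0.7019, v = -0.8990, du/dtau = -1.0155, dv/dtau = -0.7415
step 3:
  k1: at (u, v) = (-0.701899, -0.898955), (du/dtau, dv/dtau) = (-1.015505, -0.741475); Gamma_uuu = 0.006358, Gamma_uuv = 0.000000, Gamma_uvv = 0.033573, Gamma_vuu = 0.000000, Gamma_vuv = -0.009110, Gamma_vvv = 0.000000; k1 = (-1.015505, -0.741475, -0.025015, 0.013719)
  k2: at (u, v) = (-0.752675, -0.936029), (du/dtau, dv/dtau) = (-1.016756, -0.740789); Gamma_uuu = -0.000354, Gamma_uuv = 0.000000, Gamma_uvv = -0.001868, Gamma_vuu = 0.000000, Gamma_vuv = 0.000506, Gamma_vvv = 0.000000; k2 = (-1.016756, -0.740789, 0.001391, -0.000763)
  k3: at (u, v) = (-0.752737, -0.935995), (du/dtau, dv/dtau) = (-1.015436, -0.741513); Gamma_uuu = -0.000362, Gamma_uuv = 0.000000, Gamma_uvv = -0.001911, Gamma_vuu = 0.000000, Gamma_vuv = 0.000518, Gamma_vvv = 0.000000; k3 = (-1.015436, -0.741513, 0.001424, -0.000780)
  k4: at (u, v) = (-0.803443, -0.973106), (du/dtau, dv/dtau) = (-1.015363, -0.741553); Gamma_uuu = -0.007064, Gamma_uuv = 0.000000, Gamma_uvv = -0.037298, Gamma_vuu = 0.000000, Gamma_vuv = 0.010122, Gamma_vvv = 0.000000; k4 = (-1.015363, -0.741553, 0.027793, -0.015243)
  Y <- Y + (h/6)(k1 + 2k2 + 2k3 + k4): u = -0.8035, v = -0.9731, du/dtau = -1.0154, dv/dtau = -0.7416

Answer: u = -0.8035, v = -0.9731, du/dtau = -1.0154, dv/dtau = -0.7416
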